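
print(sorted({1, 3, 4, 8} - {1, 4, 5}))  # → [3, 8]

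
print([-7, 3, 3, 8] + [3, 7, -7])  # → [-7, 3, 3, 8, 3, 7, -7]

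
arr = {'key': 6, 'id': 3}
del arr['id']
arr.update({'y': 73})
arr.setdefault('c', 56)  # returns 56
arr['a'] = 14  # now {'key': 6, 'y': 73, 'c': 56, 'a': 14}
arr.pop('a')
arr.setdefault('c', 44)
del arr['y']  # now {'key': 6, 'c': 56}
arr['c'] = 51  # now {'key': 6, 'c': 51}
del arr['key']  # {'c': 51}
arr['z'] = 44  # {'c': 51, 'z': 44}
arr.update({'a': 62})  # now {'c': 51, 'z': 44, 'a': 62}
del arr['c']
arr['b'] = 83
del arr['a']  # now {'z': 44, 'b': 83}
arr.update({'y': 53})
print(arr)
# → {'z': 44, 'b': 83, 'y': 53}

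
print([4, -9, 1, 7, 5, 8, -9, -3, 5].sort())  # None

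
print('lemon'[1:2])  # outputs e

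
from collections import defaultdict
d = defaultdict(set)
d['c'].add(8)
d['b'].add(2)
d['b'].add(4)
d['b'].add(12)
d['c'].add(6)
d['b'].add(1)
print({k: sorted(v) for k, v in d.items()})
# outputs {'c': [6, 8], 'b': [1, 2, 4, 12]}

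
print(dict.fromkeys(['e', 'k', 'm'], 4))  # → {'e': 4, 'k': 4, 'm': 4}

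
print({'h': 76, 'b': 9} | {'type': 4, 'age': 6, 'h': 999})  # {'h': 999, 'b': 9, 'type': 4, 'age': 6}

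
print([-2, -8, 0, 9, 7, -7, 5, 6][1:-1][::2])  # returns [-8, 9, -7]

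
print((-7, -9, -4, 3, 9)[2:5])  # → (-4, 3, 9)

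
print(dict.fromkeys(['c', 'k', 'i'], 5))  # {'c': 5, 'k': 5, 'i': 5}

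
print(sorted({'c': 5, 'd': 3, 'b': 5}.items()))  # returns [('b', 5), ('c', 5), ('d', 3)]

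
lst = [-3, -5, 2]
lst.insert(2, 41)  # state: [-3, -5, 41, 2]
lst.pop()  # 2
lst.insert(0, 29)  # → [29, -3, -5, 41]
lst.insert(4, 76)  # [29, -3, -5, 41, 76]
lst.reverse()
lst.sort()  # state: [-5, -3, 29, 41, 76]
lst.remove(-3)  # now [-5, 29, 41, 76]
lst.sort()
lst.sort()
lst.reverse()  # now [76, 41, 29, -5]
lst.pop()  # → -5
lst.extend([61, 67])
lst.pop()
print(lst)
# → [76, 41, 29, 61]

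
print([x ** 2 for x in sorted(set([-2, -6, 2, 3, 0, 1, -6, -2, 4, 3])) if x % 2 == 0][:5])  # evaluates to [36, 4, 0, 4, 16]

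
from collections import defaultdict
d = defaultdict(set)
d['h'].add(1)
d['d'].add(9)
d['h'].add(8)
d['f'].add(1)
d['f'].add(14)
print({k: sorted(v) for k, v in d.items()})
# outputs {'h': [1, 8], 'd': [9], 'f': [1, 14]}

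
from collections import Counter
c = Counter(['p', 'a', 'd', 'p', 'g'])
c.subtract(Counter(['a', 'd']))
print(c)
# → Counter({'p': 2, 'g': 1, 'a': 0, 'd': 0})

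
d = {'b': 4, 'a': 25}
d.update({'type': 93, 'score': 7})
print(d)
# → {'b': 4, 'a': 25, 'type': 93, 'score': 7}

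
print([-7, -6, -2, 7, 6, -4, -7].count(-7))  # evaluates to 2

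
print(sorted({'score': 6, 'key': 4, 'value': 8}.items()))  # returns [('key', 4), ('score', 6), ('value', 8)]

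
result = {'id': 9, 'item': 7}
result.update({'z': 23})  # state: {'id': 9, 'item': 7, 'z': 23}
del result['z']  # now {'id': 9, 'item': 7}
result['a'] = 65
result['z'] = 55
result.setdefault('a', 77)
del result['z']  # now {'id': 9, 'item': 7, 'a': 65}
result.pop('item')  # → 7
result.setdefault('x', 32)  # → 32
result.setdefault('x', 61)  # 32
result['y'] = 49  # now {'id': 9, 'a': 65, 'x': 32, 'y': 49}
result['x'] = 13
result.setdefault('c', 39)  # 39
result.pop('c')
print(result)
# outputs {'id': 9, 'a': 65, 'x': 13, 'y': 49}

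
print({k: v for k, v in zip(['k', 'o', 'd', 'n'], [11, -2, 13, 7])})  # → {'k': 11, 'o': -2, 'd': 13, 'n': 7}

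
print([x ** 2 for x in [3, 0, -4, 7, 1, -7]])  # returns [9, 0, 16, 49, 1, 49]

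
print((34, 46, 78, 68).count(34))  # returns 1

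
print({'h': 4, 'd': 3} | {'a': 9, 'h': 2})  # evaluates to {'h': 2, 'd': 3, 'a': 9}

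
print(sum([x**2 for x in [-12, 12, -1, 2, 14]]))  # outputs 489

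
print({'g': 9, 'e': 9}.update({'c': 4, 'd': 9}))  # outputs None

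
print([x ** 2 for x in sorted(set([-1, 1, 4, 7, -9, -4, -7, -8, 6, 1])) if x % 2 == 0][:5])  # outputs [64, 16, 16, 36]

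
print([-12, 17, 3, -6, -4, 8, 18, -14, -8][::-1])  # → [-8, -14, 18, 8, -4, -6, 3, 17, -12]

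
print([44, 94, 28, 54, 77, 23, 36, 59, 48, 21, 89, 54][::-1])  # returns [54, 89, 21, 48, 59, 36, 23, 77, 54, 28, 94, 44]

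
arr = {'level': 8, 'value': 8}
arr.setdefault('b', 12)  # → 12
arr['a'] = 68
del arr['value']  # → {'level': 8, 'b': 12, 'a': 68}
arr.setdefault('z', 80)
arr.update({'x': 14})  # {'level': 8, 'b': 12, 'a': 68, 'z': 80, 'x': 14}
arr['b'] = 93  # {'level': 8, 'b': 93, 'a': 68, 'z': 80, 'x': 14}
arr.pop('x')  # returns 14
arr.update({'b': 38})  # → {'level': 8, 'b': 38, 'a': 68, 'z': 80}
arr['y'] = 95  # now {'level': 8, 'b': 38, 'a': 68, 'z': 80, 'y': 95}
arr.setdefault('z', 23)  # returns 80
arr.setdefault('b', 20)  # 38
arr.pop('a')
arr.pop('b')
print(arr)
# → {'level': 8, 'z': 80, 'y': 95}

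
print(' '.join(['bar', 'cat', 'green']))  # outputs bar cat green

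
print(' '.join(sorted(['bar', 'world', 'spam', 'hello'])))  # bar hello spam world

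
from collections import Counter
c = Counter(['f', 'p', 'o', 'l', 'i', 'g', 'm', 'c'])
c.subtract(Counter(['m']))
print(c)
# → Counter({'f': 1, 'p': 1, 'o': 1, 'l': 1, 'i': 1, 'g': 1, 'c': 1, 'm': 0})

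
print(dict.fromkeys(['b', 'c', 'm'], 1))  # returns {'b': 1, 'c': 1, 'm': 1}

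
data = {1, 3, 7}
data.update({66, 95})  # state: {1, 3, 7, 66, 95}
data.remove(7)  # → {1, 3, 66, 95}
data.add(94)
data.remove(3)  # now {1, 66, 94, 95}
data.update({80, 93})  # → {1, 66, 80, 93, 94, 95}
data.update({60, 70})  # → {1, 60, 66, 70, 80, 93, 94, 95}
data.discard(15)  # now {1, 60, 66, 70, 80, 93, 94, 95}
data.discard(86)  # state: {1, 60, 66, 70, 80, 93, 94, 95}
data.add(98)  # {1, 60, 66, 70, 80, 93, 94, 95, 98}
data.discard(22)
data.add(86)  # {1, 60, 66, 70, 80, 86, 93, 94, 95, 98}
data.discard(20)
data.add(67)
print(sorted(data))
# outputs [1, 60, 66, 67, 70, 80, 86, 93, 94, 95, 98]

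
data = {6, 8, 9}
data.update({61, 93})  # {6, 8, 9, 61, 93}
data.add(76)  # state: {6, 8, 9, 61, 76, 93}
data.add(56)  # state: {6, 8, 9, 56, 61, 76, 93}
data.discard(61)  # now {6, 8, 9, 56, 76, 93}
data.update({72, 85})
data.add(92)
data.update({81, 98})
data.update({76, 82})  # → {6, 8, 9, 56, 72, 76, 81, 82, 85, 92, 93, 98}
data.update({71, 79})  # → {6, 8, 9, 56, 71, 72, 76, 79, 81, 82, 85, 92, 93, 98}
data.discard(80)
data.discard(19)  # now {6, 8, 9, 56, 71, 72, 76, 79, 81, 82, 85, 92, 93, 98}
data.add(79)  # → {6, 8, 9, 56, 71, 72, 76, 79, 81, 82, 85, 92, 93, 98}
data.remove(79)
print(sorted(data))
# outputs [6, 8, 9, 56, 71, 72, 76, 81, 82, 85, 92, 93, 98]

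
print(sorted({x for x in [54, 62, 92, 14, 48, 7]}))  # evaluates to [7, 14, 48, 54, 62, 92]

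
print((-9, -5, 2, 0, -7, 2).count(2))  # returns 2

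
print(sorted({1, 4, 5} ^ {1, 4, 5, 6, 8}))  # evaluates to [6, 8]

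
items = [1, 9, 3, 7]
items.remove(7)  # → [1, 9, 3]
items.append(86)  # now [1, 9, 3, 86]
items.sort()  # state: [1, 3, 9, 86]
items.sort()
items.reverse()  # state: [86, 9, 3, 1]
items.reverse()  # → [1, 3, 9, 86]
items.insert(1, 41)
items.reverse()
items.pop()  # 1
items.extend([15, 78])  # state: [86, 9, 3, 41, 15, 78]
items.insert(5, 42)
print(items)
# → [86, 9, 3, 41, 15, 42, 78]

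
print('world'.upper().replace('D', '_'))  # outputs WORL_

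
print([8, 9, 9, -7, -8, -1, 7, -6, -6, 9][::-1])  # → [9, -6, -6, 7, -1, -8, -7, 9, 9, 8]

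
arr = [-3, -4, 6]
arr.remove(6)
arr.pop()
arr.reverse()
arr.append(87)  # [-3, 87]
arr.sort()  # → [-3, 87]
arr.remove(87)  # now [-3]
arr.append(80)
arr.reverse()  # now [80, -3]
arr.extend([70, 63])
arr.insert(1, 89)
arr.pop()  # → 63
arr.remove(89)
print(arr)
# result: [80, -3, 70]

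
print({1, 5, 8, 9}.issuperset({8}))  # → True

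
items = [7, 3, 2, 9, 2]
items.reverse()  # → [2, 9, 2, 3, 7]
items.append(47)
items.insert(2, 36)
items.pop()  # 47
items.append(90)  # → [2, 9, 36, 2, 3, 7, 90]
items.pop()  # 90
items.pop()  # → 7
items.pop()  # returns 3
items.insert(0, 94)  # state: [94, 2, 9, 36, 2]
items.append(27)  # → [94, 2, 9, 36, 2, 27]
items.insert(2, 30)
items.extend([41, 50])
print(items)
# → [94, 2, 30, 9, 36, 2, 27, 41, 50]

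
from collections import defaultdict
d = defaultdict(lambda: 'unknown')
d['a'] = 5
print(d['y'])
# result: unknown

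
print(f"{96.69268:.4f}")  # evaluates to 96.6927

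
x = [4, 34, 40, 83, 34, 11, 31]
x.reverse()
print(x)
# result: [31, 11, 34, 83, 40, 34, 4]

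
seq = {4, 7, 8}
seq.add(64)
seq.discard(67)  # {4, 7, 8, 64}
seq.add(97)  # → {4, 7, 8, 64, 97}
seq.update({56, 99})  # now {4, 7, 8, 56, 64, 97, 99}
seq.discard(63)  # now {4, 7, 8, 56, 64, 97, 99}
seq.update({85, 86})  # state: {4, 7, 8, 56, 64, 85, 86, 97, 99}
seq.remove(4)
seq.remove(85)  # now {7, 8, 56, 64, 86, 97, 99}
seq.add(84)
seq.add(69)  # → {7, 8, 56, 64, 69, 84, 86, 97, 99}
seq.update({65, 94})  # {7, 8, 56, 64, 65, 69, 84, 86, 94, 97, 99}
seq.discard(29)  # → {7, 8, 56, 64, 65, 69, 84, 86, 94, 97, 99}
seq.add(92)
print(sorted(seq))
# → [7, 8, 56, 64, 65, 69, 84, 86, 92, 94, 97, 99]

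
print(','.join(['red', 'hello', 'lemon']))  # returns red,hello,lemon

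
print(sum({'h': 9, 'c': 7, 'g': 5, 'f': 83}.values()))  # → 104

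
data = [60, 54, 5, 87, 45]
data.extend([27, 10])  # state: [60, 54, 5, 87, 45, 27, 10]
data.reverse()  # [10, 27, 45, 87, 5, 54, 60]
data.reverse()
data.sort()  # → [5, 10, 27, 45, 54, 60, 87]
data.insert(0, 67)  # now [67, 5, 10, 27, 45, 54, 60, 87]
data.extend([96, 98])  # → [67, 5, 10, 27, 45, 54, 60, 87, 96, 98]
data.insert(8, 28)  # [67, 5, 10, 27, 45, 54, 60, 87, 28, 96, 98]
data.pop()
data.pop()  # 96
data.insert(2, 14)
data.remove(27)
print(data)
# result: [67, 5, 14, 10, 45, 54, 60, 87, 28]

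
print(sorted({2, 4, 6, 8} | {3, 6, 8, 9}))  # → [2, 3, 4, 6, 8, 9]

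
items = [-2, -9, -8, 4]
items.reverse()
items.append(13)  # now [4, -8, -9, -2, 13]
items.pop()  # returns 13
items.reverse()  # [-2, -9, -8, 4]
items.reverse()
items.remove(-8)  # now [4, -9, -2]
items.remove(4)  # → [-9, -2]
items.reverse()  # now [-2, -9]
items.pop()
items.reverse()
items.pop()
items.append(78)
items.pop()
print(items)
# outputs []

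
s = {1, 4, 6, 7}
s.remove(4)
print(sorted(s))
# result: [1, 6, 7]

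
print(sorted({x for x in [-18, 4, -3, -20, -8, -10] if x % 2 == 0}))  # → [-20, -18, -10, -8, 4]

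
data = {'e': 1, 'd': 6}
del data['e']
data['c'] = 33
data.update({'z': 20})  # {'d': 6, 'c': 33, 'z': 20}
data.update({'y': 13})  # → {'d': 6, 'c': 33, 'z': 20, 'y': 13}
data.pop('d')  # 6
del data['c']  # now {'z': 20, 'y': 13}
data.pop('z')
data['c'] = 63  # {'y': 13, 'c': 63}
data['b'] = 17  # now {'y': 13, 'c': 63, 'b': 17}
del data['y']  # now {'c': 63, 'b': 17}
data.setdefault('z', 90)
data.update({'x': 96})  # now {'c': 63, 'b': 17, 'z': 90, 'x': 96}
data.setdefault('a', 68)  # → 68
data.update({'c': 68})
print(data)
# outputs {'c': 68, 'b': 17, 'z': 90, 'x': 96, 'a': 68}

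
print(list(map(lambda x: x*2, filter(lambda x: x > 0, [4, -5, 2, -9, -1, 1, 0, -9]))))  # [8, 4, 2]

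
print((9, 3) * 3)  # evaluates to (9, 3, 9, 3, 9, 3)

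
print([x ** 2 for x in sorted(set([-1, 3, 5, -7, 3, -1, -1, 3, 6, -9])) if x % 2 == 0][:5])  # [36]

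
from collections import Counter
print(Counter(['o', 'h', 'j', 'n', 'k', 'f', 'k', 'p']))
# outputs Counter({'k': 2, 'o': 1, 'h': 1, 'j': 1, 'n': 1, 'f': 1, 'p': 1})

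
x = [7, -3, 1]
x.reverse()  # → [1, -3, 7]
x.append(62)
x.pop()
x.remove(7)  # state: [1, -3]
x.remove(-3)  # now [1]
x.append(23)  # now [1, 23]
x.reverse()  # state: [23, 1]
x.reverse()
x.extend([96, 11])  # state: [1, 23, 96, 11]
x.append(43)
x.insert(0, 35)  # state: [35, 1, 23, 96, 11, 43]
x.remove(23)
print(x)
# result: [35, 1, 96, 11, 43]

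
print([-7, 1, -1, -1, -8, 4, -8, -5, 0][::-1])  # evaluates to [0, -5, -8, 4, -8, -1, -1, 1, -7]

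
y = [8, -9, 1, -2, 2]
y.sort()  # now [-9, -2, 1, 2, 8]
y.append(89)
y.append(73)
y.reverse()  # [73, 89, 8, 2, 1, -2, -9]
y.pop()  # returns -9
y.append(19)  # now [73, 89, 8, 2, 1, -2, 19]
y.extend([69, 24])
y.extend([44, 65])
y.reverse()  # [65, 44, 24, 69, 19, -2, 1, 2, 8, 89, 73]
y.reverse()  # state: [73, 89, 8, 2, 1, -2, 19, 69, 24, 44, 65]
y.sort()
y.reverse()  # [89, 73, 69, 65, 44, 24, 19, 8, 2, 1, -2]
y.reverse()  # [-2, 1, 2, 8, 19, 24, 44, 65, 69, 73, 89]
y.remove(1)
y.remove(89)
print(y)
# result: [-2, 2, 8, 19, 24, 44, 65, 69, 73]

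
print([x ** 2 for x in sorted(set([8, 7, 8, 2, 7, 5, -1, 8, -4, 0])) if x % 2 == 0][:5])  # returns [16, 0, 4, 64]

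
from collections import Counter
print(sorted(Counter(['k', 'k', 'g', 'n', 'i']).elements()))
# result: ['g', 'i', 'k', 'k', 'n']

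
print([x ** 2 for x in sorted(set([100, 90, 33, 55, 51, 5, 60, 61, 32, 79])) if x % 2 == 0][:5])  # [1024, 3600, 8100, 10000]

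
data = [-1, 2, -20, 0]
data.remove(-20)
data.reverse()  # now [0, 2, -1]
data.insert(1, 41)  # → [0, 41, 2, -1]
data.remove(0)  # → [41, 2, -1]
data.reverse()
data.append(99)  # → [-1, 2, 41, 99]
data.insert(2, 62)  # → [-1, 2, 62, 41, 99]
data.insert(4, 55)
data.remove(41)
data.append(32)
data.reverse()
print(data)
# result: [32, 99, 55, 62, 2, -1]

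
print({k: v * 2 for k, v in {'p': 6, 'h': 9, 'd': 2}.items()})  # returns {'p': 12, 'h': 18, 'd': 4}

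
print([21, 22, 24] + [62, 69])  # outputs [21, 22, 24, 62, 69]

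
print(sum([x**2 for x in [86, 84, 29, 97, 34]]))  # 25858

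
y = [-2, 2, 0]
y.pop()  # 0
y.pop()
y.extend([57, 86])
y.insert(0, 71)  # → [71, -2, 57, 86]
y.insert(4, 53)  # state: [71, -2, 57, 86, 53]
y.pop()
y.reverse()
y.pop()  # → 71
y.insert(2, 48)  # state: [86, 57, 48, -2]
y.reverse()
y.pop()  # 86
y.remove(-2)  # [48, 57]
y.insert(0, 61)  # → [61, 48, 57]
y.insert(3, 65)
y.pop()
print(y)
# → [61, 48, 57]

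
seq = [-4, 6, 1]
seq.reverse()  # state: [1, 6, -4]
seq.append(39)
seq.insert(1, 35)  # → [1, 35, 6, -4, 39]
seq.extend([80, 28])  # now [1, 35, 6, -4, 39, 80, 28]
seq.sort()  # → [-4, 1, 6, 28, 35, 39, 80]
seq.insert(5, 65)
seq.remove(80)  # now [-4, 1, 6, 28, 35, 65, 39]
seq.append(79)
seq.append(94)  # [-4, 1, 6, 28, 35, 65, 39, 79, 94]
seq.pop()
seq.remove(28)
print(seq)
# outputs [-4, 1, 6, 35, 65, 39, 79]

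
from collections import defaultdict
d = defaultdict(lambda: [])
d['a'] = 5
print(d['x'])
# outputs []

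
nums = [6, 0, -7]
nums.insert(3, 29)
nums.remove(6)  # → [0, -7, 29]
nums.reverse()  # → [29, -7, 0]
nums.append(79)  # [29, -7, 0, 79]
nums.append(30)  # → [29, -7, 0, 79, 30]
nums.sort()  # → [-7, 0, 29, 30, 79]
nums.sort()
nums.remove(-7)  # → [0, 29, 30, 79]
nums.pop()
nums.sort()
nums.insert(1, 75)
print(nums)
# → [0, 75, 29, 30]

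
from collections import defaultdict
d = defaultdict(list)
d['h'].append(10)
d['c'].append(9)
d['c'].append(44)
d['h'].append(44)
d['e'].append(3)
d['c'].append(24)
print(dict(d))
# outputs {'h': [10, 44], 'c': [9, 44, 24], 'e': [3]}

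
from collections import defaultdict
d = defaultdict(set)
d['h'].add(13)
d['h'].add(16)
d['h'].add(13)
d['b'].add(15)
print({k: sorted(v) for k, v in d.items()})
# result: {'h': [13, 16], 'b': [15]}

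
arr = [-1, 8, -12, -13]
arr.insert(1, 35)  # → [-1, 35, 8, -12, -13]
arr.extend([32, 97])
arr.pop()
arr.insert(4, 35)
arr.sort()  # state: [-13, -12, -1, 8, 32, 35, 35]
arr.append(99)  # [-13, -12, -1, 8, 32, 35, 35, 99]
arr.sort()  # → [-13, -12, -1, 8, 32, 35, 35, 99]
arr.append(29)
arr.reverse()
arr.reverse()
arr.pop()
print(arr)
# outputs [-13, -12, -1, 8, 32, 35, 35, 99]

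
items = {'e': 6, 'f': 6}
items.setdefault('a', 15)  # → 15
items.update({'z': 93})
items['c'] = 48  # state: {'e': 6, 'f': 6, 'a': 15, 'z': 93, 'c': 48}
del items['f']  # {'e': 6, 'a': 15, 'z': 93, 'c': 48}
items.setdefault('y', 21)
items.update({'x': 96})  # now {'e': 6, 'a': 15, 'z': 93, 'c': 48, 'y': 21, 'x': 96}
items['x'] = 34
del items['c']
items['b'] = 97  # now {'e': 6, 'a': 15, 'z': 93, 'y': 21, 'x': 34, 'b': 97}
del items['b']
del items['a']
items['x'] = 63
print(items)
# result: {'e': 6, 'z': 93, 'y': 21, 'x': 63}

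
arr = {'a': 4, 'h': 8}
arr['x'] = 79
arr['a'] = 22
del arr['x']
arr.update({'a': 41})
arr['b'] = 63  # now {'a': 41, 'h': 8, 'b': 63}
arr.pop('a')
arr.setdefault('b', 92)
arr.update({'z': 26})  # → {'h': 8, 'b': 63, 'z': 26}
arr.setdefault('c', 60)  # 60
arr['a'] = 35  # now {'h': 8, 'b': 63, 'z': 26, 'c': 60, 'a': 35}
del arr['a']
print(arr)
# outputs {'h': 8, 'b': 63, 'z': 26, 'c': 60}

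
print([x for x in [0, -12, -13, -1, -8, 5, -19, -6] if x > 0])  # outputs [5]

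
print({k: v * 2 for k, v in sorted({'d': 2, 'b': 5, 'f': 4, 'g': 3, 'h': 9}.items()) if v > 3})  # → {'b': 10, 'f': 8, 'h': 18}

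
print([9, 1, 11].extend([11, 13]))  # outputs None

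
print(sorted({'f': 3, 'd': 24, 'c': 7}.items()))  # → [('c', 7), ('d', 24), ('f', 3)]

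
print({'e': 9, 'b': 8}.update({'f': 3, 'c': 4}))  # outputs None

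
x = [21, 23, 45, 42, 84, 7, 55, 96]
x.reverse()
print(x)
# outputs [96, 55, 7, 84, 42, 45, 23, 21]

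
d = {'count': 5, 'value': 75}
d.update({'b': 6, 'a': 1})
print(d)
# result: {'count': 5, 'value': 75, 'b': 6, 'a': 1}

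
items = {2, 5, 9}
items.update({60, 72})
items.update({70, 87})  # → {2, 5, 9, 60, 70, 72, 87}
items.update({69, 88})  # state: {2, 5, 9, 60, 69, 70, 72, 87, 88}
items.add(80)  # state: {2, 5, 9, 60, 69, 70, 72, 80, 87, 88}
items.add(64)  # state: {2, 5, 9, 60, 64, 69, 70, 72, 80, 87, 88}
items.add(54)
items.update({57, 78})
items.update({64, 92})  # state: {2, 5, 9, 54, 57, 60, 64, 69, 70, 72, 78, 80, 87, 88, 92}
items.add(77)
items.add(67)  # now {2, 5, 9, 54, 57, 60, 64, 67, 69, 70, 72, 77, 78, 80, 87, 88, 92}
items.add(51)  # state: {2, 5, 9, 51, 54, 57, 60, 64, 67, 69, 70, 72, 77, 78, 80, 87, 88, 92}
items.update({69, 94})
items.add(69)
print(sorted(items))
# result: [2, 5, 9, 51, 54, 57, 60, 64, 67, 69, 70, 72, 77, 78, 80, 87, 88, 92, 94]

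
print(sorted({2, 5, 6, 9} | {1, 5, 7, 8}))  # [1, 2, 5, 6, 7, 8, 9]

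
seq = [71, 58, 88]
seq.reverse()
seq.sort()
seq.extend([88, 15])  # [58, 71, 88, 88, 15]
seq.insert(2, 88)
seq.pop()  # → 15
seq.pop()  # 88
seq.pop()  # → 88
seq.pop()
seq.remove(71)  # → [58]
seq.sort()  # [58]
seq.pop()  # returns 58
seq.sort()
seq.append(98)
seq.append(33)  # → [98, 33]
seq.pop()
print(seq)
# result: [98]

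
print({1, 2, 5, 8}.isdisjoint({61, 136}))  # True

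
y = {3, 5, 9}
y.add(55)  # {3, 5, 9, 55}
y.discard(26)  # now {3, 5, 9, 55}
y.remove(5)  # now {3, 9, 55}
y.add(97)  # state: {3, 9, 55, 97}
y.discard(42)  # {3, 9, 55, 97}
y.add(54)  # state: {3, 9, 54, 55, 97}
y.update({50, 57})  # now {3, 9, 50, 54, 55, 57, 97}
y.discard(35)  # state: {3, 9, 50, 54, 55, 57, 97}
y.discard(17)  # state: {3, 9, 50, 54, 55, 57, 97}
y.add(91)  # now {3, 9, 50, 54, 55, 57, 91, 97}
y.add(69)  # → {3, 9, 50, 54, 55, 57, 69, 91, 97}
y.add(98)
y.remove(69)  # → {3, 9, 50, 54, 55, 57, 91, 97, 98}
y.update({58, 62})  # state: {3, 9, 50, 54, 55, 57, 58, 62, 91, 97, 98}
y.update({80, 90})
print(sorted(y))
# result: [3, 9, 50, 54, 55, 57, 58, 62, 80, 90, 91, 97, 98]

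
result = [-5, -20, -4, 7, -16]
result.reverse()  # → [-16, 7, -4, -20, -5]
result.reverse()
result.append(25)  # [-5, -20, -4, 7, -16, 25]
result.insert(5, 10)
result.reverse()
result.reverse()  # [-5, -20, -4, 7, -16, 10, 25]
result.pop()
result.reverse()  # [10, -16, 7, -4, -20, -5]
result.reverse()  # [-5, -20, -4, 7, -16, 10]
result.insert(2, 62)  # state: [-5, -20, 62, -4, 7, -16, 10]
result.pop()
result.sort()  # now [-20, -16, -5, -4, 7, 62]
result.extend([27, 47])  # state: [-20, -16, -5, -4, 7, 62, 27, 47]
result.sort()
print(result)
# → [-20, -16, -5, -4, 7, 27, 47, 62]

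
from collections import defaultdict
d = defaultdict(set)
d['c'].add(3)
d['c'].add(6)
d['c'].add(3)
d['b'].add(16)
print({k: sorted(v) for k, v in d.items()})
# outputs {'c': [3, 6], 'b': [16]}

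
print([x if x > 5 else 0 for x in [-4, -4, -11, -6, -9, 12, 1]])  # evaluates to [0, 0, 0, 0, 0, 12, 0]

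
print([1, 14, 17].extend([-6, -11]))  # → None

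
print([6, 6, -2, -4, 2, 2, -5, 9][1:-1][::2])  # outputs [6, -4, 2]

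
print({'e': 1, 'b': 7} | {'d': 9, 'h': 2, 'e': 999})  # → {'e': 999, 'b': 7, 'd': 9, 'h': 2}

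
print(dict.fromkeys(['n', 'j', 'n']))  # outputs {'n': None, 'j': None}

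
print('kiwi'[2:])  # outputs wi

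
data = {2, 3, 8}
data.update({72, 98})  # {2, 3, 8, 72, 98}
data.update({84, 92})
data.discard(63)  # {2, 3, 8, 72, 84, 92, 98}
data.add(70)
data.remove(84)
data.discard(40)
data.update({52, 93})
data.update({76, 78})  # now {2, 3, 8, 52, 70, 72, 76, 78, 92, 93, 98}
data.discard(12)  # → {2, 3, 8, 52, 70, 72, 76, 78, 92, 93, 98}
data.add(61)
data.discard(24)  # {2, 3, 8, 52, 61, 70, 72, 76, 78, 92, 93, 98}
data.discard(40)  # {2, 3, 8, 52, 61, 70, 72, 76, 78, 92, 93, 98}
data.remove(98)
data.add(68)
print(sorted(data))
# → [2, 3, 8, 52, 61, 68, 70, 72, 76, 78, 92, 93]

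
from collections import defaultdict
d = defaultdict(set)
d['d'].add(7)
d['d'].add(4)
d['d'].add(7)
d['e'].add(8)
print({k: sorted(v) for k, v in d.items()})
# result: {'d': [4, 7], 'e': [8]}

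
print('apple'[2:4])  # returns pl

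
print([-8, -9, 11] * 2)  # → [-8, -9, 11, -8, -9, 11]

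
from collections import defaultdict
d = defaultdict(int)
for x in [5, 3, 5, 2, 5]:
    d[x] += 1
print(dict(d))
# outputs {5: 3, 3: 1, 2: 1}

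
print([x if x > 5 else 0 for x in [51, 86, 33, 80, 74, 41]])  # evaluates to [51, 86, 33, 80, 74, 41]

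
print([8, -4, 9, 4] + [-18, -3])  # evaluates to [8, -4, 9, 4, -18, -3]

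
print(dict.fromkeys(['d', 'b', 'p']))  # {'d': None, 'b': None, 'p': None}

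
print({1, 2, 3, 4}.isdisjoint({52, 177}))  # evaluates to True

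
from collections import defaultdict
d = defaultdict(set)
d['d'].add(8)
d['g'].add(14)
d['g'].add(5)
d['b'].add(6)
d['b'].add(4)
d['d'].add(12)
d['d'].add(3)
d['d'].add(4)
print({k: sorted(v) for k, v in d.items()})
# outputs {'d': [3, 4, 8, 12], 'g': [5, 14], 'b': [4, 6]}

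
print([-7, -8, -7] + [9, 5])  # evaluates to [-7, -8, -7, 9, 5]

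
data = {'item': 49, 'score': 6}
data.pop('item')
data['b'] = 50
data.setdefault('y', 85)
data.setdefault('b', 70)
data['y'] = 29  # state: {'score': 6, 'b': 50, 'y': 29}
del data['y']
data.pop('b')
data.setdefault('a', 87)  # 87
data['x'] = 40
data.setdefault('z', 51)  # 51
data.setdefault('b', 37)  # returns 37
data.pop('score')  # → 6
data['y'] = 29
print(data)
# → {'a': 87, 'x': 40, 'z': 51, 'b': 37, 'y': 29}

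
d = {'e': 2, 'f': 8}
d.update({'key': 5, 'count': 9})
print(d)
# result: {'e': 2, 'f': 8, 'key': 5, 'count': 9}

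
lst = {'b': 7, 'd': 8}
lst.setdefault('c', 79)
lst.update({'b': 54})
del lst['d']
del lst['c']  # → {'b': 54}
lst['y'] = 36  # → {'b': 54, 'y': 36}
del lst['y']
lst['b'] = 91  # {'b': 91}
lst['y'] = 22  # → {'b': 91, 'y': 22}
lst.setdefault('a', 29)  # 29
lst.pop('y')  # 22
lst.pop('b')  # 91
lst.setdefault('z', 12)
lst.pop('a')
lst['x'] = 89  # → {'z': 12, 'x': 89}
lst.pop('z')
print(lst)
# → {'x': 89}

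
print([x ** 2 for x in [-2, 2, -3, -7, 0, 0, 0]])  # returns [4, 4, 9, 49, 0, 0, 0]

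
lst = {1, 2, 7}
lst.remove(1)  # {2, 7}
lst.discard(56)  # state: {2, 7}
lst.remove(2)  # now {7}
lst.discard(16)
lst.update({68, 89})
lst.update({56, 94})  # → {7, 56, 68, 89, 94}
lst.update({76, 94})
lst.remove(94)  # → {7, 56, 68, 76, 89}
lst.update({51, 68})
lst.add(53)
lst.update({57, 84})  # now {7, 51, 53, 56, 57, 68, 76, 84, 89}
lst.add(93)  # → {7, 51, 53, 56, 57, 68, 76, 84, 89, 93}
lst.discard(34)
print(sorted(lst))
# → [7, 51, 53, 56, 57, 68, 76, 84, 89, 93]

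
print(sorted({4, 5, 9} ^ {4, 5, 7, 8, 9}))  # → [7, 8]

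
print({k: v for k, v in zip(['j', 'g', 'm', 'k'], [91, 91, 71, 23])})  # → {'j': 91, 'g': 91, 'm': 71, 'k': 23}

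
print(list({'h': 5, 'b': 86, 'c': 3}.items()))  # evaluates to [('h', 5), ('b', 86), ('c', 3)]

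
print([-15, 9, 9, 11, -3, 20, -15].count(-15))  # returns 2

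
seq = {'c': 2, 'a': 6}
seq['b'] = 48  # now {'c': 2, 'a': 6, 'b': 48}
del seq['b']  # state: {'c': 2, 'a': 6}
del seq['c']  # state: {'a': 6}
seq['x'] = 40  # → {'a': 6, 'x': 40}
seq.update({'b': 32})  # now {'a': 6, 'x': 40, 'b': 32}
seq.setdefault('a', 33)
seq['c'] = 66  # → {'a': 6, 'x': 40, 'b': 32, 'c': 66}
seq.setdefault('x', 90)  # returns 40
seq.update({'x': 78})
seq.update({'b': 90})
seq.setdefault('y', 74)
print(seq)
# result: {'a': 6, 'x': 78, 'b': 90, 'c': 66, 'y': 74}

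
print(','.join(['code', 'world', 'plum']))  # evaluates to code,world,plum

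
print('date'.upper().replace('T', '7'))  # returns DA7E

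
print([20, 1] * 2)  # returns [20, 1, 20, 1]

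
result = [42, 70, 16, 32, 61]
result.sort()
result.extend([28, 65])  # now [16, 32, 42, 61, 70, 28, 65]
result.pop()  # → 65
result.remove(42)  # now [16, 32, 61, 70, 28]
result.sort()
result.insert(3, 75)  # [16, 28, 32, 75, 61, 70]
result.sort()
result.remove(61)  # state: [16, 28, 32, 70, 75]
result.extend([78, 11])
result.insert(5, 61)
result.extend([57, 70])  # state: [16, 28, 32, 70, 75, 61, 78, 11, 57, 70]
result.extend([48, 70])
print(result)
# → [16, 28, 32, 70, 75, 61, 78, 11, 57, 70, 48, 70]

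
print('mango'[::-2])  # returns onm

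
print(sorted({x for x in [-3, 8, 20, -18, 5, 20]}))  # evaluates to [-18, -3, 5, 8, 20]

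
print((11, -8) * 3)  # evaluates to (11, -8, 11, -8, 11, -8)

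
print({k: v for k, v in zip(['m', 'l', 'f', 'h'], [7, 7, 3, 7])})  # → {'m': 7, 'l': 7, 'f': 3, 'h': 7}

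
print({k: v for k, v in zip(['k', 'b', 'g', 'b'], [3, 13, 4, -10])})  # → {'k': 3, 'b': -10, 'g': 4}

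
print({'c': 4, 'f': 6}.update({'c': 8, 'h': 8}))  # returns None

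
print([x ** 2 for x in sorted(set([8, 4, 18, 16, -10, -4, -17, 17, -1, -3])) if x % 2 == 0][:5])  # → [100, 16, 16, 64, 256]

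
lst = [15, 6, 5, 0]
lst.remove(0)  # [15, 6, 5]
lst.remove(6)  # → [15, 5]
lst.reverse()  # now [5, 15]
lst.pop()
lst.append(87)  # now [5, 87]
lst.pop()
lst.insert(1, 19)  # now [5, 19]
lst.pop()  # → 19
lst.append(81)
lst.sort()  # [5, 81]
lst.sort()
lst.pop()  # 81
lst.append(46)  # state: [5, 46]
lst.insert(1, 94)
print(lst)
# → [5, 94, 46]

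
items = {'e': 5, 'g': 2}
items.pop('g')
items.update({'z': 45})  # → {'e': 5, 'z': 45}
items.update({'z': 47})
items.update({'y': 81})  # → {'e': 5, 'z': 47, 'y': 81}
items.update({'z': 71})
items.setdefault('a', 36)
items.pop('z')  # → 71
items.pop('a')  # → 36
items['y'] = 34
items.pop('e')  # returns 5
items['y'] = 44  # {'y': 44}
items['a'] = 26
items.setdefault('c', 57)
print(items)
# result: {'y': 44, 'a': 26, 'c': 57}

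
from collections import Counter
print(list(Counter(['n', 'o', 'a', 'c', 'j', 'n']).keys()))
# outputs ['n', 'o', 'a', 'c', 'j']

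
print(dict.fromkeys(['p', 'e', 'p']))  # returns {'p': None, 'e': None}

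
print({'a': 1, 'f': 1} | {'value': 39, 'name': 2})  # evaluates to {'a': 1, 'f': 1, 'value': 39, 'name': 2}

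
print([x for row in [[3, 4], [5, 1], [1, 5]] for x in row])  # [3, 4, 5, 1, 1, 5]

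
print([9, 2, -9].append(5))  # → None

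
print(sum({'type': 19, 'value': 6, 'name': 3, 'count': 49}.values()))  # 77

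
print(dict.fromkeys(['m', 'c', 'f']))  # {'m': None, 'c': None, 'f': None}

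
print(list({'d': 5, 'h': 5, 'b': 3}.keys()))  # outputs ['d', 'h', 'b']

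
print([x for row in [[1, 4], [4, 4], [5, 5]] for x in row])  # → [1, 4, 4, 4, 5, 5]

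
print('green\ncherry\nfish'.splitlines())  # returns ['green', 'cherry', 'fish']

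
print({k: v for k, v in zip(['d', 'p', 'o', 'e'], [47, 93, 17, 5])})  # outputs {'d': 47, 'p': 93, 'o': 17, 'e': 5}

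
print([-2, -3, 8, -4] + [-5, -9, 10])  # [-2, -3, 8, -4, -5, -9, 10]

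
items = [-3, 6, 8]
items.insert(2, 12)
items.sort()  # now [-3, 6, 8, 12]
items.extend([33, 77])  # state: [-3, 6, 8, 12, 33, 77]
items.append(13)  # [-3, 6, 8, 12, 33, 77, 13]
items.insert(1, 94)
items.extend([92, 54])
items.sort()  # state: [-3, 6, 8, 12, 13, 33, 54, 77, 92, 94]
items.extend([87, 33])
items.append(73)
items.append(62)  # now [-3, 6, 8, 12, 13, 33, 54, 77, 92, 94, 87, 33, 73, 62]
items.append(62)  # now [-3, 6, 8, 12, 13, 33, 54, 77, 92, 94, 87, 33, 73, 62, 62]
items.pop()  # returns 62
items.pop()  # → 62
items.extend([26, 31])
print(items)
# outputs [-3, 6, 8, 12, 13, 33, 54, 77, 92, 94, 87, 33, 73, 26, 31]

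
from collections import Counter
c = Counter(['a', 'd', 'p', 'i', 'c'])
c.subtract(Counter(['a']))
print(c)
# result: Counter({'d': 1, 'p': 1, 'i': 1, 'c': 1, 'a': 0})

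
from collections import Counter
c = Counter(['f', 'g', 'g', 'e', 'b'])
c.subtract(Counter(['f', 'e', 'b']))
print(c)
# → Counter({'g': 2, 'f': 0, 'e': 0, 'b': 0})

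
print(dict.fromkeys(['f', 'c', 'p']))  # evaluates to {'f': None, 'c': None, 'p': None}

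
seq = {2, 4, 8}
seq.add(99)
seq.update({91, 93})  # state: {2, 4, 8, 91, 93, 99}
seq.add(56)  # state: {2, 4, 8, 56, 91, 93, 99}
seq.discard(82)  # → {2, 4, 8, 56, 91, 93, 99}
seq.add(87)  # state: {2, 4, 8, 56, 87, 91, 93, 99}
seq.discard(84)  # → {2, 4, 8, 56, 87, 91, 93, 99}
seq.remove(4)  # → {2, 8, 56, 87, 91, 93, 99}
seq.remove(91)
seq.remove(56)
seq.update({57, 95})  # {2, 8, 57, 87, 93, 95, 99}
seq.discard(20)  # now {2, 8, 57, 87, 93, 95, 99}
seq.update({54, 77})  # {2, 8, 54, 57, 77, 87, 93, 95, 99}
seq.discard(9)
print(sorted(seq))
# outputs [2, 8, 54, 57, 77, 87, 93, 95, 99]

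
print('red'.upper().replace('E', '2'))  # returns R2D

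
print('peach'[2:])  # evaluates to ach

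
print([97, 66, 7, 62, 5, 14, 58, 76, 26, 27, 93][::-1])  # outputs [93, 27, 26, 76, 58, 14, 5, 62, 7, 66, 97]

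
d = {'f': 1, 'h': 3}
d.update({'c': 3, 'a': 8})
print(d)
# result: {'f': 1, 'h': 3, 'c': 3, 'a': 8}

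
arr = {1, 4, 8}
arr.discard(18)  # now {1, 4, 8}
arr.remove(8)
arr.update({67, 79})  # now {1, 4, 67, 79}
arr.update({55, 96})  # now {1, 4, 55, 67, 79, 96}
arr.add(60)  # {1, 4, 55, 60, 67, 79, 96}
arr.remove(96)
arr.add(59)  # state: {1, 4, 55, 59, 60, 67, 79}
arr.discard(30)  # {1, 4, 55, 59, 60, 67, 79}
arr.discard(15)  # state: {1, 4, 55, 59, 60, 67, 79}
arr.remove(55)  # {1, 4, 59, 60, 67, 79}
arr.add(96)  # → {1, 4, 59, 60, 67, 79, 96}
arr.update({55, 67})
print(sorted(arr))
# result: [1, 4, 55, 59, 60, 67, 79, 96]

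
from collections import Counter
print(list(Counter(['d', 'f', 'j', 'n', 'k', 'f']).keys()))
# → ['d', 'f', 'j', 'n', 'k']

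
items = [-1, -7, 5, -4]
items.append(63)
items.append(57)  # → [-1, -7, 5, -4, 63, 57]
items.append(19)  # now [-1, -7, 5, -4, 63, 57, 19]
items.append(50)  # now [-1, -7, 5, -4, 63, 57, 19, 50]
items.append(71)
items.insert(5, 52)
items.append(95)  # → [-1, -7, 5, -4, 63, 52, 57, 19, 50, 71, 95]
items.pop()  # 95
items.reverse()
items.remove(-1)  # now [71, 50, 19, 57, 52, 63, -4, 5, -7]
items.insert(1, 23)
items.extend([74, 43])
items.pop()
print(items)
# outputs [71, 23, 50, 19, 57, 52, 63, -4, 5, -7, 74]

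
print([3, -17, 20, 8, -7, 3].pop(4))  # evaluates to -7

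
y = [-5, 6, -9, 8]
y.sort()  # [-9, -5, 6, 8]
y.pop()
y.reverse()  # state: [6, -5, -9]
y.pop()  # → -9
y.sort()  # [-5, 6]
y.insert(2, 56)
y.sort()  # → [-5, 6, 56]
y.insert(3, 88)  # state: [-5, 6, 56, 88]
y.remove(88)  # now [-5, 6, 56]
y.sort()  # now [-5, 6, 56]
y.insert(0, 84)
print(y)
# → [84, -5, 6, 56]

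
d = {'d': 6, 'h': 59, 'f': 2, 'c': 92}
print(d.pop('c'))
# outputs 92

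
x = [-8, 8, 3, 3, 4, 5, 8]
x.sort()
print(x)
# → [-8, 3, 3, 4, 5, 8, 8]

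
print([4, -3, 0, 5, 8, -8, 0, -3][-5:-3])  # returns [5, 8]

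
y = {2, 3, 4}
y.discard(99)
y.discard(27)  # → {2, 3, 4}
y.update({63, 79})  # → {2, 3, 4, 63, 79}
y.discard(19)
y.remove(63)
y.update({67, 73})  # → {2, 3, 4, 67, 73, 79}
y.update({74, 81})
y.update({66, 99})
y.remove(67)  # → {2, 3, 4, 66, 73, 74, 79, 81, 99}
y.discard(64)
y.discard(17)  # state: {2, 3, 4, 66, 73, 74, 79, 81, 99}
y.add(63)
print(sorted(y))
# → [2, 3, 4, 63, 66, 73, 74, 79, 81, 99]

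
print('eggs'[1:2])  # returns g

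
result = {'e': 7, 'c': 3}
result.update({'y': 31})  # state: {'e': 7, 'c': 3, 'y': 31}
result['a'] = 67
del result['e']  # {'c': 3, 'y': 31, 'a': 67}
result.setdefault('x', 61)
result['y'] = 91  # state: {'c': 3, 'y': 91, 'a': 67, 'x': 61}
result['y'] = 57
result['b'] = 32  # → {'c': 3, 'y': 57, 'a': 67, 'x': 61, 'b': 32}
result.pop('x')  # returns 61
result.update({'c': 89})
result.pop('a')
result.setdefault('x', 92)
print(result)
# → {'c': 89, 'y': 57, 'b': 32, 'x': 92}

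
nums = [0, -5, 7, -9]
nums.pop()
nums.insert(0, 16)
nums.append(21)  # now [16, 0, -5, 7, 21]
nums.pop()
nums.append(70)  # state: [16, 0, -5, 7, 70]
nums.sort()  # [-5, 0, 7, 16, 70]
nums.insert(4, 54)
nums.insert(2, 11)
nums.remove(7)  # [-5, 0, 11, 16, 54, 70]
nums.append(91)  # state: [-5, 0, 11, 16, 54, 70, 91]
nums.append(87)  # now [-5, 0, 11, 16, 54, 70, 91, 87]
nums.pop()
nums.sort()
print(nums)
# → [-5, 0, 11, 16, 54, 70, 91]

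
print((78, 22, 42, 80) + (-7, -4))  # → (78, 22, 42, 80, -7, -4)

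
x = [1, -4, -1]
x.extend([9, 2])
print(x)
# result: [1, -4, -1, 9, 2]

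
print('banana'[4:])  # na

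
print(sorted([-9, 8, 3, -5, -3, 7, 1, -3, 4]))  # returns [-9, -5, -3, -3, 1, 3, 4, 7, 8]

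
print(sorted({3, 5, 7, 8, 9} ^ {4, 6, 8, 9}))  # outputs [3, 4, 5, 6, 7]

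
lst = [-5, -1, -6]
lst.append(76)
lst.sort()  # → [-6, -5, -1, 76]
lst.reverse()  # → [76, -1, -5, -6]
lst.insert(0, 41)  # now [41, 76, -1, -5, -6]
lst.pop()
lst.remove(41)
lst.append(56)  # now [76, -1, -5, 56]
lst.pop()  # 56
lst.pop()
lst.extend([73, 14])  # [76, -1, 73, 14]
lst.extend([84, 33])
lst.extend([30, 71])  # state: [76, -1, 73, 14, 84, 33, 30, 71]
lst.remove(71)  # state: [76, -1, 73, 14, 84, 33, 30]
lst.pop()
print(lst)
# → [76, -1, 73, 14, 84, 33]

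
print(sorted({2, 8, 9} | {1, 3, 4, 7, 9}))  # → [1, 2, 3, 4, 7, 8, 9]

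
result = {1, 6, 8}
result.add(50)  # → {1, 6, 8, 50}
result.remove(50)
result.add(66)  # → {1, 6, 8, 66}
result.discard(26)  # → {1, 6, 8, 66}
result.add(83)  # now {1, 6, 8, 66, 83}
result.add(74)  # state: {1, 6, 8, 66, 74, 83}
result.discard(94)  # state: {1, 6, 8, 66, 74, 83}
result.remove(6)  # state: {1, 8, 66, 74, 83}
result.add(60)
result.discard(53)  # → {1, 8, 60, 66, 74, 83}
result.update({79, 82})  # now {1, 8, 60, 66, 74, 79, 82, 83}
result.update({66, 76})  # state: {1, 8, 60, 66, 74, 76, 79, 82, 83}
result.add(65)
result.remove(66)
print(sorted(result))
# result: [1, 8, 60, 65, 74, 76, 79, 82, 83]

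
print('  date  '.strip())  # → date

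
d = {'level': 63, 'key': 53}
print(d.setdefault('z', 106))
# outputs 106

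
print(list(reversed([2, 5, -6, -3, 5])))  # [5, -3, -6, 5, 2]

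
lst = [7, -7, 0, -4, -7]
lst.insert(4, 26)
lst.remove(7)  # [-7, 0, -4, 26, -7]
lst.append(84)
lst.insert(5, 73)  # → [-7, 0, -4, 26, -7, 73, 84]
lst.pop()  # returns 84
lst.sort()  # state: [-7, -7, -4, 0, 26, 73]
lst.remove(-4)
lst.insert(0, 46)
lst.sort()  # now [-7, -7, 0, 26, 46, 73]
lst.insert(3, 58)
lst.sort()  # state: [-7, -7, 0, 26, 46, 58, 73]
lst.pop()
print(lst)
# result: [-7, -7, 0, 26, 46, 58]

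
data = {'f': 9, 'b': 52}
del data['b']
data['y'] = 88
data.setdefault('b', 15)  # 15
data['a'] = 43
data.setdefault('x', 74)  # 74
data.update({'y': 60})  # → {'f': 9, 'y': 60, 'b': 15, 'a': 43, 'x': 74}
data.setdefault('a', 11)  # 43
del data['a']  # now {'f': 9, 'y': 60, 'b': 15, 'x': 74}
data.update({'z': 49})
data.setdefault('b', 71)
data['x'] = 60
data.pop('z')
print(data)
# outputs {'f': 9, 'y': 60, 'b': 15, 'x': 60}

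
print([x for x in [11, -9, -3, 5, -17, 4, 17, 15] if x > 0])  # [11, 5, 4, 17, 15]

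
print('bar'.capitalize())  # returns Bar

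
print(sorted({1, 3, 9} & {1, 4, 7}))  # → [1]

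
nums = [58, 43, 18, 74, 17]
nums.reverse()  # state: [17, 74, 18, 43, 58]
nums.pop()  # 58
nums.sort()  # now [17, 18, 43, 74]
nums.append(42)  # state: [17, 18, 43, 74, 42]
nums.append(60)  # [17, 18, 43, 74, 42, 60]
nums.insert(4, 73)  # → [17, 18, 43, 74, 73, 42, 60]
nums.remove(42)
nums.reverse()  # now [60, 73, 74, 43, 18, 17]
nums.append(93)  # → [60, 73, 74, 43, 18, 17, 93]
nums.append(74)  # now [60, 73, 74, 43, 18, 17, 93, 74]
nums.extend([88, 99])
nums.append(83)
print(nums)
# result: [60, 73, 74, 43, 18, 17, 93, 74, 88, 99, 83]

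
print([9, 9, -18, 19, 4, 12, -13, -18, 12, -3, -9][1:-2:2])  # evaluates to [9, 19, 12, -18]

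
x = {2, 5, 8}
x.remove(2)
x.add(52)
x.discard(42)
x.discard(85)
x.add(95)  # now {5, 8, 52, 95}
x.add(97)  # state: {5, 8, 52, 95, 97}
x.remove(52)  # {5, 8, 95, 97}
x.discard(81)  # {5, 8, 95, 97}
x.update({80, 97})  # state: {5, 8, 80, 95, 97}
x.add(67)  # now {5, 8, 67, 80, 95, 97}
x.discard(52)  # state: {5, 8, 67, 80, 95, 97}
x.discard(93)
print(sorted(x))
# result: [5, 8, 67, 80, 95, 97]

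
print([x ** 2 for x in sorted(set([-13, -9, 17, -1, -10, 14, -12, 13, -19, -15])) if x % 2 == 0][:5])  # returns [144, 100, 196]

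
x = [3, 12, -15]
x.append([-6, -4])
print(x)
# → [3, 12, -15, [-6, -4]]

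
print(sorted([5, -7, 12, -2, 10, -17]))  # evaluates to [-17, -7, -2, 5, 10, 12]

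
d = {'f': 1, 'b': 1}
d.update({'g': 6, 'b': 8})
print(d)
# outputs {'f': 1, 'b': 8, 'g': 6}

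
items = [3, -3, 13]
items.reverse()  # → [13, -3, 3]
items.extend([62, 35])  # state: [13, -3, 3, 62, 35]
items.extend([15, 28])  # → [13, -3, 3, 62, 35, 15, 28]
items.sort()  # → [-3, 3, 13, 15, 28, 35, 62]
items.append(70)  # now [-3, 3, 13, 15, 28, 35, 62, 70]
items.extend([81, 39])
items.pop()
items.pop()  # 81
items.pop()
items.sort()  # [-3, 3, 13, 15, 28, 35, 62]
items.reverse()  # [62, 35, 28, 15, 13, 3, -3]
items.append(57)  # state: [62, 35, 28, 15, 13, 3, -3, 57]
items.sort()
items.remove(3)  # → [-3, 13, 15, 28, 35, 57, 62]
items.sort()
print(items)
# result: [-3, 13, 15, 28, 35, 57, 62]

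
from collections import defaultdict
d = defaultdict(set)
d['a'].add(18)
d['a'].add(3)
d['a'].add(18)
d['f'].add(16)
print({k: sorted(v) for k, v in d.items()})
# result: {'a': [3, 18], 'f': [16]}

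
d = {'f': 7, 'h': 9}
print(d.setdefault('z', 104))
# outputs 104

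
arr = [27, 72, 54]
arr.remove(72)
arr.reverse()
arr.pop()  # 27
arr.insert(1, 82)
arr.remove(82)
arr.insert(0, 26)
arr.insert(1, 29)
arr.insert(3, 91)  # [26, 29, 54, 91]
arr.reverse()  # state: [91, 54, 29, 26]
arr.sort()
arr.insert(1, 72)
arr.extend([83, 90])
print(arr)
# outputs [26, 72, 29, 54, 91, 83, 90]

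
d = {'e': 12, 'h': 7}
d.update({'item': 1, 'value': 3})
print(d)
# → {'e': 12, 'h': 7, 'item': 1, 'value': 3}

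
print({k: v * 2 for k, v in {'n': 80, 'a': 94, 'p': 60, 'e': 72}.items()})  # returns {'n': 160, 'a': 188, 'p': 120, 'e': 144}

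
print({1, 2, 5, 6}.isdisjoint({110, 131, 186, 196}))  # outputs True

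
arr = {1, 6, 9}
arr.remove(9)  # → {1, 6}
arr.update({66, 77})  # {1, 6, 66, 77}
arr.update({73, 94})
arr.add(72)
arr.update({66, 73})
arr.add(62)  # {1, 6, 62, 66, 72, 73, 77, 94}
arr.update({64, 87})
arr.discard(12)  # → {1, 6, 62, 64, 66, 72, 73, 77, 87, 94}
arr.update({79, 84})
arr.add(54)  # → {1, 6, 54, 62, 64, 66, 72, 73, 77, 79, 84, 87, 94}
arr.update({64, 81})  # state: {1, 6, 54, 62, 64, 66, 72, 73, 77, 79, 81, 84, 87, 94}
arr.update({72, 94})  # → {1, 6, 54, 62, 64, 66, 72, 73, 77, 79, 81, 84, 87, 94}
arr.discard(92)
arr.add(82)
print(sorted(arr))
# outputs [1, 6, 54, 62, 64, 66, 72, 73, 77, 79, 81, 82, 84, 87, 94]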